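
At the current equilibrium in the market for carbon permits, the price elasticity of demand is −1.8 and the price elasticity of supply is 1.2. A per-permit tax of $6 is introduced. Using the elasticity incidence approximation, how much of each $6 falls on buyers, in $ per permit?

Incidence ratio: buyers' share ≈ εs / (εs + |εd|) = 1.2 / (1.2 + 1.8) = 0.4.
So buyers bear ≈ 0.4 × $6 = $2.4; producers bear $3.6.

Buyers bear ≈ $2.4 per permit.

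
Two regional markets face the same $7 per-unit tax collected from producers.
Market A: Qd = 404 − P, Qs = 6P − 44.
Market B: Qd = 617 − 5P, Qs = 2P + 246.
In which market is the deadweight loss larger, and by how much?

Market B, by $14.

Market A: pre-tax P* = $64, Q* = 340; post-tax Q = 334; deadweight loss = $21.
Market B: pre-tax P* = $53, Q* = 352; post-tax Q = 342; deadweight loss = $35.
Difference: $21 vs $35 → market B is larger by $14.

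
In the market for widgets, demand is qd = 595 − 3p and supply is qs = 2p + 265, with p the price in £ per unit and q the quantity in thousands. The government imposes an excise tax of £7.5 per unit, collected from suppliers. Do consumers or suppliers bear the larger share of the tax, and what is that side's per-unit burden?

Suppliers bear the larger share: £4.5 per unit.

Before the tax: set 595 − 3p = 2p + 265 → p* = £66, q* = 397.
With the tax collected from suppliers, supply shifts: qs = 2(p − 7.5) + 265.
New equilibrium: consumers pay £69, suppliers receive £61.5, q = 388. (Wedge: pb − ps = 7.5.)
Per-unit burden: consumers £3, suppliers £4.5.
Suppliers take the larger share because supply is less price-elastic here (demand slope 3 vs supply slope 2).
The less price-elastic side of the market bears the larger share of a per-unit tax.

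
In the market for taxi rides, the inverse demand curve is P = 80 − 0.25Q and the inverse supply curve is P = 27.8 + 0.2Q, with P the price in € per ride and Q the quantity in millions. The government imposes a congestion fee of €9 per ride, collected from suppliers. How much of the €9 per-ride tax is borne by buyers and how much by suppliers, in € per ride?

Inverting to Q(P) form: Qd = 320 − 4P; Qs = 5P − 139.
Without the tax, 320 − 4P = 5P − 139 gives 9P = 459, so P* = €51 and Q* = 116.
With the tax collected from suppliers, supply shifts: Qs = 5(P − 9) − 139.
Solving gives Q = 96 with buyers paying €56 and suppliers receiving €47 (the €9 wedge).
Burden on buyers: €5; on suppliers: €4. (They sum to €9.)
The less price-elastic side of the market bears the larger share of a per-unit tax.

Buyers bear €5 per ride; suppliers bear €4 per ride.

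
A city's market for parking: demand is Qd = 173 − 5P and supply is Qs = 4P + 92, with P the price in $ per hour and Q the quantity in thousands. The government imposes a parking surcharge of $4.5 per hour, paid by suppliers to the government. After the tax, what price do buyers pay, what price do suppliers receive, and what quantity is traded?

Buyers pay $11; suppliers receive $6.5; quantity = 118.

Without the tax, 173 − 5P = 4P + 92 gives 9P = 81, so P* = $9 and Q* = 128.
With the tax collected from suppliers, supply shifts: Qs = 4(P − 4.5) + 92.
Solving gives Q = 118 with buyers paying $11 and suppliers receiving $6.5 (the $4.5 wedge).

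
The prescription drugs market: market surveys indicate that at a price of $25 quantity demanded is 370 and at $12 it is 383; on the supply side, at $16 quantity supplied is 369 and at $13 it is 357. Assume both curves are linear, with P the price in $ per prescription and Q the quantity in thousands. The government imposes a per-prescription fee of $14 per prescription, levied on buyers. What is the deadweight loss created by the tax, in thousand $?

Demand slope: (383 − 370)/(12 − 25) = -1, so Qd = 395 − P.
Supply slope: (357 − 369)/(13 − 16) = 4, so Qs = 4P + 305.
Before the tax: set 395 − P = 4P + 305 → P* = $18, Q* = 377.
With the tax collected from buyers, demand (in seller-price terms) shifts: Qd = 395 − (P + 14).
Solving gives Q = 365.8 with buyers paying $29.2 and suppliers receiving $15.2 (the $14 wedge).
Quantity falls by |ΔQ| = |377 − 365.8| = 11.2.
DWL = ½ · t · |ΔQ| = ½ · 14 · 11.2 = $78.4.

Deadweight loss = $78.4 thousand.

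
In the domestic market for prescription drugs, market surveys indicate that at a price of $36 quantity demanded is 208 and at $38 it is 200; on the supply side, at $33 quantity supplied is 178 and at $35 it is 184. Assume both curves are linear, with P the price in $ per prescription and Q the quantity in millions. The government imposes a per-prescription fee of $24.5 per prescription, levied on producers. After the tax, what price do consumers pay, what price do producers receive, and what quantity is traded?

Demand slope: (200 − 208)/(38 − 36) = -4, so Qd = 352 − 4P.
Supply slope: (184 − 178)/(35 − 33) = 3, so Qs = 3P + 79.
Before the tax: set 352 − 4P = 3P + 79 → P* = $39, Q* = 196.
With the tax collected from producers, supply shifts: Qs = 3(P − 24.5) + 79.
New equilibrium: consumers pay $49.5, producers receive $25, Q = 154. (Wedge: Pb − Ps = 24.5.)

Consumers pay $49.5; producers receive $25; quantity = 154.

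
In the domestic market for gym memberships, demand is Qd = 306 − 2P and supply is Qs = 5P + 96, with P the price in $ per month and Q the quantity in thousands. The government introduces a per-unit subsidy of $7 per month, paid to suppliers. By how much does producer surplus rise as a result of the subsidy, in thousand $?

Without the subsidy, 306 − 2P = 5P + 96 gives 7P = 210, so P* = $30 and Q* = 246.
With a per-unit subsidy paid to suppliers, each receives P + 7 per unit sold, so supply becomes Qs = 5(P + 7) + 96.
Solving gives Q = 256 with consumers paying $25 and suppliers receiving $32 (the $7 wedge).
ΔPS is the trapezoid between Q = 256 and Q = 246 of height $2: ½ · (246 + 256) · 2 = $502.

Producer surplus rises by $502 thousand.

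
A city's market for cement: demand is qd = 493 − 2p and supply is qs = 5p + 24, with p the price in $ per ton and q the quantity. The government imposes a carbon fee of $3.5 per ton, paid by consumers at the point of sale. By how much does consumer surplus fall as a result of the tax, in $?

Before the tax: set 493 − 2p = 5p + 24 → p* = $67, q* = 359.
With the tax collected from consumers, demand (in seller-price terms) shifts: qd = 493 − 2(p + 3.5).
New equilibrium: consumers pay $69.5, suppliers receive $66, q = 354. (Wedge: pb − ps = 3.5.)
ΔCS is the trapezoid between Q = 354 and Q = 359 of height $2.5: ½ · (359 + 354) · 2.5 = $891.25.

Consumer surplus falls by $891.25.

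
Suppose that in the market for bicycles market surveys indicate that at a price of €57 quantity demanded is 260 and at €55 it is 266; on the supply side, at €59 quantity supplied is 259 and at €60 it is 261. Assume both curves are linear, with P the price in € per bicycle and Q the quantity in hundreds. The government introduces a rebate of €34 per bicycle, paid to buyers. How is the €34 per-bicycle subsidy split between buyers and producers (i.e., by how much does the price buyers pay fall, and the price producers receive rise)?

Buyers gain €13.6 per bicycle; producers gain €20.4 per bicycle.

Demand slope: (266 − 260)/(55 − 57) = -3, so Qd = 431 − 3P.
Supply slope: (261 − 259)/(60 − 59) = 2, so Qs = 2P + 141.
Without the subsidy, 431 − 3P = 2P + 141 gives 5P = 290, so P* = €58 and Q* = 257.
With a per-unit subsidy paid to buyers, each effectively pays P − 34, so demand becomes Qd = 431 − 3(P − 34).
New equilibrium: buyers pay €44.4, producers receive €78.4, Q = 297.8. (Wedge: Pb − Ps = −34.)
Gain to buyers: €13.6; to producers: €20.4. (They sum to €34.)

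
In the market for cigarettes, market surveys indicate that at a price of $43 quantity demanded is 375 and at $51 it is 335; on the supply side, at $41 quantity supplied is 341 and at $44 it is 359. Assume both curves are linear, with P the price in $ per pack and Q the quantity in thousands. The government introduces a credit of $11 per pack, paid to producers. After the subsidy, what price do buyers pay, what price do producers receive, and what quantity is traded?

Demand slope: (335 − 375)/(51 − 43) = -5, so Qd = 590 − 5P.
Supply slope: (359 − 341)/(44 − 41) = 6, so Qs = 6P + 95.
Before the subsidy: set 590 − 5P = 6P + 95 → P* = $45, Q* = 365.
With a per-unit subsidy paid to producers, each receives P + 11 per unit sold, so supply becomes Qs = 6(P + 11) + 95.
Solving gives Q = 395 with buyers paying $39 and producers receiving $50 (the $11 wedge).

Buyers pay $39; producers receive $50; quantity = 395.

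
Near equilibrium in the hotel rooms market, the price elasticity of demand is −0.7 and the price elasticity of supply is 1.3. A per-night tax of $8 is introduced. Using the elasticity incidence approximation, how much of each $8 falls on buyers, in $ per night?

Incidence ratio: buyers' share ≈ εs / (εs + |εd|) = 1.3 / (1.3 + 0.7) = 0.65.
So buyers bear ≈ 0.65 × $8 = $5.2; suppliers bear $2.8.

Buyers bear ≈ $5.2 per night.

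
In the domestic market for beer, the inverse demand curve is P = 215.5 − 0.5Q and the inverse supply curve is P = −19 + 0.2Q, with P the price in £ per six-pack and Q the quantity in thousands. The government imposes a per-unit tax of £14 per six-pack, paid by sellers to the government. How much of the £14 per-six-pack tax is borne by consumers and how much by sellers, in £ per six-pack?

Consumers bear £10 per six-pack; sellers bear £4 per six-pack.

Rewrite in direct form: Qd = 431 − 2P and Qs = 5P + 95.
Without the tax, 431 − 2P = 5P + 95 gives 7P = 336, so P* = £48 and Q* = 335.
With the tax collected from sellers, supply shifts: Qs = 5(P − 14) + 95.
Solving gives Q = 315 with consumers paying £58 and sellers receiving £44 (the £14 wedge).
Burden on consumers: £10; on sellers: £4. (They sum to £14.)
The less price-elastic side of the market bears the larger share of a per-unit tax.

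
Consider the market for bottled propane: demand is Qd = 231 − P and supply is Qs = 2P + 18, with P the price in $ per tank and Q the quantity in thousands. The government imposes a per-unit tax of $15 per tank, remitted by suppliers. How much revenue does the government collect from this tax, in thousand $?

Before the tax: set 231 − P = 2P + 18 → P* = $71, Q* = 160.
With the tax collected from suppliers, supply shifts: Qs = 2(P − 15) + 18.
Solving gives Q = 150 with consumers paying $81 and suppliers receiving $66 (the $15 wedge).
Revenue = t · Q = 15 · 150 = $2250.

Tax revenue = $2250 thousand.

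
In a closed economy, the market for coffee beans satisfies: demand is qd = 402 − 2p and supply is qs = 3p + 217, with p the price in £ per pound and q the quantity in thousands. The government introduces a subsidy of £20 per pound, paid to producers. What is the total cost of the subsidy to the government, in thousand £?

Without the subsidy, 402 − 2p = 3p + 217 gives 5p = 185, so p* = £37 and q* = 328.
With a per-unit subsidy paid to producers, each receives p + 20 per unit sold, so supply becomes qs = 3(p + 20) + 217.
Solving gives q = 352 with buyers paying £25 and producers receiving £45 (the £20 wedge).
Outlay = t · Q = 20 · 352 = £7040.

Government outlay = £7040 thousand.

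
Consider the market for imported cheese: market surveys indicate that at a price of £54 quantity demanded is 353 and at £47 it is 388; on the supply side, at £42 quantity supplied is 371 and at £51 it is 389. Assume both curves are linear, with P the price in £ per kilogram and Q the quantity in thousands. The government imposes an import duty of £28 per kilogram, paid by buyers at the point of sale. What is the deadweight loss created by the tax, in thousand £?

Demand slope: (388 − 353)/(47 − 54) = -5, so Qd = 623 − 5P.
Supply slope: (389 − 371)/(51 − 42) = 2, so Qs = 2P + 287.
Before the tax: set 623 − 5P = 2P + 287 → P* = £48, Q* = 383.
With the tax collected from buyers, demand (in seller-price terms) shifts: Qd = 623 − 5(P + 28).
New equilibrium: buyers pay £56, producers receive £28, Q = 343. (Wedge: Pb − Ps = 28.)
Quantity falls by |ΔQ| = |383 − 343| = 40.
DWL = ½ · t · |ΔQ| = ½ · 28 · 40 = £560.

Deadweight loss = £560 thousand.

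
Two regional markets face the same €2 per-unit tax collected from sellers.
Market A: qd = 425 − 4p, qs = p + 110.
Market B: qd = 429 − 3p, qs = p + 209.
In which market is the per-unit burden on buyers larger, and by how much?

Market A: pre-tax p* = €63, q* = 173; post-tax q = 171.4; per-unit burden on buyers = €0.4.
Market B: pre-tax p* = €55, q* = 264; post-tax q = 262.5; per-unit burden on buyers = €0.5.
Difference: €0.4 vs €0.5 → market B is larger by €0.1.

Market B, by €0.1.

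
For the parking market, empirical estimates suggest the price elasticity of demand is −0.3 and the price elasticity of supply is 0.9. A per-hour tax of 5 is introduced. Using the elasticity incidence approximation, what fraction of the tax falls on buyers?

Incidence ratio: buyers' share ≈ εs / (εs + |εd|) = 0.9 / (0.9 + 0.3) = 0.75.
Supply is the more elastic side, so buyers bear the larger share.

Buyers' share ≈ 0.75.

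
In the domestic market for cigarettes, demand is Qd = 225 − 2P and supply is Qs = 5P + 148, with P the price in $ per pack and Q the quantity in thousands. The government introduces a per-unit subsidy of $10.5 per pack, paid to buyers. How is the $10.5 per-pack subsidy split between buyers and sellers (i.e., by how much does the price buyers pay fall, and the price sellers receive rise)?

Before the subsidy: set 225 − 2P = 5P + 148 → P* = $11, Q* = 203.
With a per-unit subsidy paid to buyers, each effectively pays P − 10.5, so demand becomes Qd = 225 − 2(P − 10.5).
Solving gives Q = 218 with buyers paying $3.5 and sellers receiving $14 (the $10.5 wedge).
Gain to buyers: $7.5; to sellers: $3. (They sum to $10.5.)

Buyers gain $7.5 per pack; sellers gain $3 per pack.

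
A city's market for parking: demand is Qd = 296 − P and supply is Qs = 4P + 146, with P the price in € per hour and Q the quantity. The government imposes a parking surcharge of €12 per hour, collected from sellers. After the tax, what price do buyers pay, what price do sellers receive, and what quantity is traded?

Buyers pay €39.6; sellers receive €27.6; quantity = 256.4.

Without the tax, 296 − P = 4P + 146 gives 5P = 150, so P* = €30 and Q* = 266.
With the tax collected from sellers, supply shifts: Qs = 4(P − 12) + 146.
Solving gives Q = 256.4 with buyers paying €39.6 and sellers receiving €27.6 (the €12 wedge).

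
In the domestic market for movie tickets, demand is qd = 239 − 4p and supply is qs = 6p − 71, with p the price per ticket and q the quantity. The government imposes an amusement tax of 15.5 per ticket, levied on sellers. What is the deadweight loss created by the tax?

Deadweight loss = 288.3.

Before the tax: set 239 − 4p = 6p − 71 → p* = 31, q* = 115.
With the tax collected from sellers, supply shifts: qs = 6(p − 15.5) − 71.
Solving gives q = 77.8 with consumers paying 40.3 and sellers receiving 24.8 (the 15.5 wedge).
Quantity falls by |ΔQ| = |115 − 77.8| = 37.2.
DWL = ½ · t · |ΔQ| = ½ · 15.5 · 37.2 = 288.3.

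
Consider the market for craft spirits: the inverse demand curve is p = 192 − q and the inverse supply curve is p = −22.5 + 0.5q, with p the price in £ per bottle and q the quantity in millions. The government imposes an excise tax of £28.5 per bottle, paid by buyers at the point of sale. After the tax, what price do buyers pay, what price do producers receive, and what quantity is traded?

Buyers pay £68; producers receive £39.5; quantity = 124.

Rewrite in direct form: qd = 192 − p and qs = 2p + 45.
Without the tax, 192 − p = 2p + 45 gives 3p = 147, so p* = £49 and q* = 143.
With the tax collected from buyers, demand (in seller-price terms) shifts: qd = 192 − (p + 28.5).
Solving gives q = 124 with buyers paying £68 and producers receiving £39.5 (the £28.5 wedge).
The less price-elastic side of the market bears the larger share of a per-unit tax.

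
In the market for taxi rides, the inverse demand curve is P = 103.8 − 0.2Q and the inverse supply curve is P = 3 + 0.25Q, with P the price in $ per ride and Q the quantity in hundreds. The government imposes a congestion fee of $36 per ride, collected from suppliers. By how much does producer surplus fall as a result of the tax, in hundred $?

Producer surplus falls by $3680 hundred.

Inverting to Q(P) form: Qd = 519 − 5P; Qs = 4P − 12.
Before the tax: set 519 − 5P = 4P − 12 → P* = $59, Q* = 224.
With the tax collected from suppliers, supply shifts: Qs = 4(P − 36) − 12.
Solving gives Q = 144 with buyers paying $75 and suppliers receiving $39 (the $36 wedge).
ΔPS is the trapezoid between Q = 144 and Q = 224 of height $20: ½ · (224 + 144) · 20 = $3680.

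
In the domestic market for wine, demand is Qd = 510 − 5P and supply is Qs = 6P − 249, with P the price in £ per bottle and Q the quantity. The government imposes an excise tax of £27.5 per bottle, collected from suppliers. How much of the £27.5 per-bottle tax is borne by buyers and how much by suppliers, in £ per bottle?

Buyers bear £15 per bottle; suppliers bear £12.5 per bottle.

Before the tax: set 510 − 5P = 6P − 249 → P* = £69, Q* = 165.
With the tax collected from suppliers, supply shifts: Qs = 6(P − 27.5) − 249.
Solving gives Q = 90 with buyers paying £84 and suppliers receiving £56.5 (the £27.5 wedge).
Burden on buyers: £15; on suppliers: £12.5. (They sum to £27.5.)
The less price-elastic side of the market bears the larger share of a per-unit tax.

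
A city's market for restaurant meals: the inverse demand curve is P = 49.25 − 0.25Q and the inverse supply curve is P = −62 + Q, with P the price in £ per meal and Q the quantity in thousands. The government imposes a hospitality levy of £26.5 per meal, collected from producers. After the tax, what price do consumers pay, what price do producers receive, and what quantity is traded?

Rewrite in direct form: Qd = 197 − 4P and Qs = P + 62.
Before the tax: set 197 − 4P = P + 62 → P* = £27, Q* = 89.
With the tax collected from producers, supply shifts: Qs = (P − 26.5) + 62.
Solving gives Q = 67.8 with consumers paying £32.3 and producers receiving £5.8 (the £26.5 wedge).
The less price-elastic side of the market bears the larger share of a per-unit tax.

Consumers pay £32.3; producers receive £5.8; quantity = 67.8.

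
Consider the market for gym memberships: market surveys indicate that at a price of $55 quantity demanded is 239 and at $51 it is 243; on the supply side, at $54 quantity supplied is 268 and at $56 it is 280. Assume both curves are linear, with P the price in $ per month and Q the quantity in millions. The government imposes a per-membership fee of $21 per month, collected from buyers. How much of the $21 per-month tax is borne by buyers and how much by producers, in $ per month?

Buyers bear $18 per month; producers bear $3 per month.

Demand slope: (243 − 239)/(51 − 55) = -1, so Qd = 294 − P.
Supply slope: (280 − 268)/(56 − 54) = 6, so Qs = 6P − 56.
Without the tax, 294 − P = 6P − 56 gives 7P = 350, so P* = $50 and Q* = 244.
With the tax collected from buyers, demand (in seller-price terms) shifts: Qd = 294 − (P + 21).
Solving gives Q = 226 with buyers paying $68 and producers receiving $47 (the $21 wedge).
Burden on buyers: $18; on producers: $3. (They sum to $21.)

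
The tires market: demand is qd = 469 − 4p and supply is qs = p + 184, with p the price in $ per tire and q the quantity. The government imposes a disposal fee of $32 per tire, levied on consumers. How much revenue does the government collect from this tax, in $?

Before the tax: set 469 − 4p = p + 184 → p* = $57, q* = 241.
With the tax collected from consumers, demand (in seller-price terms) shifts: qd = 469 − 4(p + 32).
Solving gives q = 215.4 with consumers paying $63.4 and producers receiving $31.4 (the $32 wedge).
Revenue = t · Q = 32 · 215.4 = $6892.8.

Tax revenue = $6892.8.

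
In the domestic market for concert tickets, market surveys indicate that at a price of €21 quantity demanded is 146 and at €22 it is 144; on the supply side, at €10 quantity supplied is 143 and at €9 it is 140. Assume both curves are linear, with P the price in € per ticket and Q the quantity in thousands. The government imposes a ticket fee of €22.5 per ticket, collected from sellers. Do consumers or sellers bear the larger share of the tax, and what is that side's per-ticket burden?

Demand slope: (144 − 146)/(22 − 21) = -2, so Qd = 188 − 2P.
Supply slope: (140 − 143)/(9 − 10) = 3, so Qs = 3P + 113.
Before the tax: set 188 − 2P = 3P + 113 → P* = €15, Q* = 158.
With the tax collected from sellers, supply shifts: Qs = 3(P − 22.5) + 113.
New equilibrium: consumers pay €28.5, sellers receive €6, Q = 131. (Wedge: Pb − Ps = 22.5.)
Per-ticket burden: consumers €13.5, sellers €9.
Consumers take the larger share because demand is less price-elastic here (demand slope 2 vs supply slope 3).

Consumers bear the larger share: €13.5 per ticket.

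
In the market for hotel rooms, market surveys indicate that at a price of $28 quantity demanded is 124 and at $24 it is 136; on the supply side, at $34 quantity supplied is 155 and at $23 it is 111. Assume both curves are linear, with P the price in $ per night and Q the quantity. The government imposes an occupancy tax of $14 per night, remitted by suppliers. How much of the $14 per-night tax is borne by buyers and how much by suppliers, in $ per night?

Buyers bear $8 per night; suppliers bear $6 per night.

Demand slope: (136 − 124)/(24 − 28) = -3, so Qd = 208 − 3P.
Supply slope: (111 − 155)/(23 − 34) = 4, so Qs = 4P + 19.
Before the tax: set 208 − 3P = 4P + 19 → P* = $27, Q* = 127.
With the tax collected from suppliers, supply shifts: Qs = 4(P − 14) + 19.
Solving gives Q = 103 with buyers paying $35 and suppliers receiving $21 (the $14 wedge).
Burden on buyers: $8; on suppliers: $6. (They sum to $14.)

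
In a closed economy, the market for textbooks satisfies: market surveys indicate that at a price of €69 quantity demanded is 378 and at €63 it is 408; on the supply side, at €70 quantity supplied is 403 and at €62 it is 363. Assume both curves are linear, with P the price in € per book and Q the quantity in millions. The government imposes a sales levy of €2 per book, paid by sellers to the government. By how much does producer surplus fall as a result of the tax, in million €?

Demand slope: (408 − 378)/(63 − 69) = -5, so Qd = 723 − 5P.
Supply slope: (363 − 403)/(62 − 70) = 5, so Qs = 5P + 53.
Before the tax: set 723 − 5P = 5P + 53 → P* = €67, Q* = 388.
With the tax collected from sellers, supply shifts: Qs = 5(P − 2) + 53.
Solving gives Q = 383 with consumers paying €68 and sellers receiving €66 (the €2 wedge).
ΔPS is the trapezoid between Q = 383 and Q = 388 of height €1: ½ · (388 + 383) · 1 = €385.5.

Producer surplus falls by €385.5 million.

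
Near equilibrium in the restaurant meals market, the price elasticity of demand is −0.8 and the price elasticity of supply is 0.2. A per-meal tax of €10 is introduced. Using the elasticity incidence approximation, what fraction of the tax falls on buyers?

Incidence ratio: buyers' share ≈ εs / (εs + |εd|) = 0.2 / (0.2 + 0.8) = 0.2.
Supply is the less elastic side, so buyers bear the smaller share.

Buyers' share ≈ 0.2.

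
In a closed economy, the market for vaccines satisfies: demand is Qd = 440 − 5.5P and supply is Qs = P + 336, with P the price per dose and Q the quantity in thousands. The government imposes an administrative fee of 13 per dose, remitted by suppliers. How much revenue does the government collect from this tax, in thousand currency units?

Tax revenue = 4433 thousand.

Without the tax, 440 − 5.5P = P + 336 gives 6.5P = 104, so P* = 16 and Q* = 352.
With the tax collected from suppliers, supply shifts: Qs = (P − 13) + 336.
New equilibrium: buyers pay 18, suppliers receive 5, Q = 341. (Wedge: Pb − Ps = 13.)
Revenue = t · Q = 13 · 341 = 4433.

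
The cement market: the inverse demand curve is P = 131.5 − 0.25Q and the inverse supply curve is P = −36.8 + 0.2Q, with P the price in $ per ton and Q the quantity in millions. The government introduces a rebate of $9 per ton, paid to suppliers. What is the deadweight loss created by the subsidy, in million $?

Deadweight loss = $90 million.

Rewrite in direct form: Qd = 526 − 4P and Qs = 5P + 184.
Without the subsidy, 526 − 4P = 5P + 184 gives 9P = 342, so P* = $38 and Q* = 374.
With a per-unit subsidy paid to suppliers, each receives P + 9 per unit sold, so supply becomes Qs = 5(P + 9) + 184.
Solving gives Q = 394 with consumers paying $33 and suppliers receiving $42 (the $9 wedge).
Quantity rises by |ΔQ| = |374 − 394| = 20.
DWL = ½ · t · |ΔQ| = ½ · 9 · 20 = $90.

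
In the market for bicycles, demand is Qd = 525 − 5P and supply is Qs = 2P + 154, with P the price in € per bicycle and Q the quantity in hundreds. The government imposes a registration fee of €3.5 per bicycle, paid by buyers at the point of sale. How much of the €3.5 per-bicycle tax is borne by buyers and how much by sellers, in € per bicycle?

Without the tax, 525 − 5P = 2P + 154 gives 7P = 371, so P* = €53 and Q* = 260.
With the tax collected from buyers, demand (in seller-price terms) shifts: Qd = 525 − 5(P + 3.5).
New equilibrium: buyers pay €54, sellers receive €50.5, Q = 255. (Wedge: Pb − Ps = 3.5.)
Burden on buyers: €1; on sellers: €2.5. (They sum to €3.5.)
The less price-elastic side of the market bears the larger share of a per-unit tax.

Buyers bear €1 per bicycle; sellers bear €2.5 per bicycle.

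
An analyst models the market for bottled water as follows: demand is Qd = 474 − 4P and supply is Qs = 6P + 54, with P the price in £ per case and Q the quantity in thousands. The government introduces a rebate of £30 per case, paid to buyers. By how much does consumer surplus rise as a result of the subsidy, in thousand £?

Consumer surplus rises by £6156 thousand.

Without the subsidy, 474 − 4P = 6P + 54 gives 10P = 420, so P* = £42 and Q* = 306.
With a per-unit subsidy paid to buyers, each effectively pays P − 30, so demand becomes Qd = 474 − 4(P − 30).
New equilibrium: buyers pay £24, producers receive £54, Q = 378. (Wedge: Pb − Ps = −30.)
ΔCS is the trapezoid between Q = 378 and Q = 306 of height £18: ½ · (306 + 378) · 18 = £6156.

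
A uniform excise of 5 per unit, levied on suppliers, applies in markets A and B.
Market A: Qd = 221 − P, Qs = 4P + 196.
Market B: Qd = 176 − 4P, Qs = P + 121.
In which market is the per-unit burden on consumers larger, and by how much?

Market A: pre-tax P* = 5, Q* = 216; post-tax Q = 212; per-unit burden on consumers = 4.
Market B: pre-tax P* = 11, Q* = 132; post-tax Q = 128; per-unit burden on consumers = 1.
Difference: 4 vs 1 → market A is larger by 3.

Market A, by 3.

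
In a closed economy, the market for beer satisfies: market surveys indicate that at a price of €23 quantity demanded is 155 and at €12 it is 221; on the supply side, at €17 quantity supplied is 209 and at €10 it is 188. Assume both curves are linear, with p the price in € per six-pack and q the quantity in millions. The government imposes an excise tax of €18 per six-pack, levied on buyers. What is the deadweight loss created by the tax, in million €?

Demand slope: (221 − 155)/(12 − 23) = -6, so qd = 293 − 6p.
Supply slope: (188 − 209)/(10 − 17) = 3, so qs = 3p + 158.
Without the tax, 293 − 6p = 3p + 158 gives 9p = 135, so p* = €15 and q* = 203.
With the tax collected from buyers, demand (in seller-price terms) shifts: qd = 293 − 6(p + 18).
New equilibrium: buyers pay €21, suppliers receive €3, q = 167. (Wedge: pb − ps = 18.)
Quantity falls by |ΔQ| = |203 − 167| = 36.
DWL = ½ · t · |ΔQ| = ½ · 18 · 36 = €324.

Deadweight loss = €324 million.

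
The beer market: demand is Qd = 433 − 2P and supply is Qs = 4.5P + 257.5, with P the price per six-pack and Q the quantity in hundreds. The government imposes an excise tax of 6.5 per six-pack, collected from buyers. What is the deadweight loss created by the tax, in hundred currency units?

Deadweight loss = 29.25 hundred.

Before the tax: set 433 − 2P = 4.5P + 257.5 → P* = 27, Q* = 379.
With the tax collected from buyers, demand (in seller-price terms) shifts: Qd = 433 − 2(P + 6.5).
New equilibrium: buyers pay 31.5, producers receive 25, Q = 370. (Wedge: Pb − Ps = 6.5.)
Quantity falls by |ΔQ| = |379 − 370| = 9.
DWL = ½ · t · |ΔQ| = ½ · 6.5 · 9 = 29.25.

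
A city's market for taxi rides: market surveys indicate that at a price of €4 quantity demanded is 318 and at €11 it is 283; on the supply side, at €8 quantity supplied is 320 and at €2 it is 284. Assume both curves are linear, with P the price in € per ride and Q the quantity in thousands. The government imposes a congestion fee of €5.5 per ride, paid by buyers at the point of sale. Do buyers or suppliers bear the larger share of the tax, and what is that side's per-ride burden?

Buyers bear the larger share: €3 per ride.

Demand slope: (283 − 318)/(11 − 4) = -5, so Qd = 338 − 5P.
Supply slope: (284 − 320)/(2 − 8) = 6, so Qs = 6P + 272.
Before the tax: set 338 − 5P = 6P + 272 → P* = €6, Q* = 308.
With the tax collected from buyers, demand (in seller-price terms) shifts: Qd = 338 − 5(P + 5.5).
New equilibrium: buyers pay €9, suppliers receive €3.5, Q = 293. (Wedge: Pb − Ps = 5.5.)
Per-ride burden: buyers €3, suppliers €2.5.
Buyers take the larger share because demand is less price-elastic here (demand slope 5 vs supply slope 6).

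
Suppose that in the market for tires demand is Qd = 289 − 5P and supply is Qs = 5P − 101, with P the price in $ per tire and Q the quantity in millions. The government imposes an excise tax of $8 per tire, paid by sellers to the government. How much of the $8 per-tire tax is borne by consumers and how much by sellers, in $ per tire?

Consumers bear $4 per tire; sellers bear $4 per tire.

Before the tax: set 289 − 5P = 5P − 101 → P* = $39, Q* = 94.
With the tax collected from sellers, supply shifts: Qs = 5(P − 8) − 101.
Solving gives Q = 74 with consumers paying $43 and sellers receiving $35 (the $8 wedge).
Burden on consumers: $4; on sellers: $4. (They sum to $8.)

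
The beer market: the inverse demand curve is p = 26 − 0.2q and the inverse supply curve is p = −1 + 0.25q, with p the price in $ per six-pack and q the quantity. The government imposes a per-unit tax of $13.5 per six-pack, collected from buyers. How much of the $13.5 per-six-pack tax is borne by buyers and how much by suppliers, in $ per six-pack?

Buyers bear $6 per six-pack; suppliers bear $7.5 per six-pack.

Inverting to q(p) form: qd = 130 − 5p; qs = 4p + 4.
Before the tax: set 130 − 5p = 4p + 4 → p* = $14, q* = 60.
With the tax collected from buyers, demand (in seller-price terms) shifts: qd = 130 − 5(p + 13.5).
Solving gives q = 30 with buyers paying $20 and suppliers receiving $6.5 (the $13.5 wedge).
Burden on buyers: $6; on suppliers: $7.5. (They sum to $13.5.)
The less price-elastic side of the market bears the larger share of a per-unit tax.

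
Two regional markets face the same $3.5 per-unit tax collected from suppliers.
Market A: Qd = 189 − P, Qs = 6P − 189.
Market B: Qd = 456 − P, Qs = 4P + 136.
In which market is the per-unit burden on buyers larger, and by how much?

Market A: pre-tax P* = $54, Q* = 135; post-tax Q = 132; per-unit burden on buyers = $3.
Market B: pre-tax P* = $64, Q* = 392; post-tax Q = 389.2; per-unit burden on buyers = $2.8.
Difference: $3 vs $2.8 → market A is larger by $0.2.

Market A, by $0.2.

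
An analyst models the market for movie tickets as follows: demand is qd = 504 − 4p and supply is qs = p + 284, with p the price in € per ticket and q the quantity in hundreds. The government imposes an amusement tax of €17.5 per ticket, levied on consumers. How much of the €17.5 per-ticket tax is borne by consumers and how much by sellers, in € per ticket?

Consumers bear €3.5 per ticket; sellers bear €14 per ticket.

Without the tax, 504 − 4p = p + 284 gives 5p = 220, so p* = €44 and q* = 328.
With the tax collected from consumers, demand (in seller-price terms) shifts: qd = 504 − 4(p + 17.5).
Solving gives q = 314 with consumers paying €47.5 and sellers receiving €30 (the €17.5 wedge).
Burden on consumers: €3.5; on sellers: €14. (They sum to €17.5.)
The less price-elastic side of the market bears the larger share of a per-unit tax.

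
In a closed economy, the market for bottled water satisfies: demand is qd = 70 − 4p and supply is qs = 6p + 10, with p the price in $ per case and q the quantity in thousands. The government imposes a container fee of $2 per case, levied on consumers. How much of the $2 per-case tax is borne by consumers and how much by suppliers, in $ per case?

Consumers bear $1.2 per case; suppliers bear $0.8 per case.

Before the tax: set 70 − 4p = 6p + 10 → p* = $6, q* = 46.
With the tax collected from consumers, demand (in seller-price terms) shifts: qd = 70 − 4(p + 2).
New equilibrium: consumers pay $7.2, suppliers receive $5.2, q = 41.2. (Wedge: pb − ps = 2.)
Burden on consumers: $1.2; on suppliers: $0.8. (They sum to $2.)
The less price-elastic side of the market bears the larger share of a per-unit tax.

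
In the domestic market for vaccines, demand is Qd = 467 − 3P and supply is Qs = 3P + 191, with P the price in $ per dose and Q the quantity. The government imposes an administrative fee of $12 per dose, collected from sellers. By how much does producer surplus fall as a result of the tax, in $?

Without the tax, 467 − 3P = 3P + 191 gives 6P = 276, so P* = $46 and Q* = 329.
With the tax collected from sellers, supply shifts: Qs = 3(P − 12) + 191.
Solving gives Q = 311 with buyers paying $52 and sellers receiving $40 (the $12 wedge).
ΔPS is the trapezoid between Q = 311 and Q = 329 of height $6: ½ · (329 + 311) · 6 = $1920.

Producer surplus falls by $1920.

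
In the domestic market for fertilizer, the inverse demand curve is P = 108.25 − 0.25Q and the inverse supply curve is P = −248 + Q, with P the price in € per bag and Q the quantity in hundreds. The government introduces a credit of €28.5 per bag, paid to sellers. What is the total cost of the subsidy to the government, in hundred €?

Government outlay = €8772.3 hundred.

Rewrite in direct form: Qd = 433 − 4P and Qs = P + 248.
Without the subsidy, 433 − 4P = P + 248 gives 5P = 185, so P* = €37 and Q* = 285.
With a per-unit subsidy paid to sellers, each receives P + 28.5 per unit sold, so supply becomes Qs = (P + 28.5) + 248.
Solving gives Q = 307.8 with consumers paying €31.3 and sellers receiving €59.8 (the €28.5 wedge).
Outlay = t · Q = 28.5 · 307.8 = €8772.3.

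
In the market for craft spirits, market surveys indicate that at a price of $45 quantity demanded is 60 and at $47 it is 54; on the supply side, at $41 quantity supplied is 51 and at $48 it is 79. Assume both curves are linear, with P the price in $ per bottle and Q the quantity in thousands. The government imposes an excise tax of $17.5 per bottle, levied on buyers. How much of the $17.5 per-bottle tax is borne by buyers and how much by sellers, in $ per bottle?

Buyers bear $10 per bottle; sellers bear $7.5 per bottle.

Demand slope: (54 − 60)/(47 − 45) = -3, so Qd = 195 − 3P.
Supply slope: (79 − 51)/(48 − 41) = 4, so Qs = 4P − 113.
Before the tax: set 195 − 3P = 4P − 113 → P* = $44, Q* = 63.
With the tax collected from buyers, demand (in seller-price terms) shifts: Qd = 195 − 3(P + 17.5).
Solving gives Q = 33 with buyers paying $54 and sellers receiving $36.5 (the $17.5 wedge).
Burden on buyers: $10; on sellers: $7.5. (They sum to $17.5.)
The less price-elastic side of the market bears the larger share of a per-unit tax.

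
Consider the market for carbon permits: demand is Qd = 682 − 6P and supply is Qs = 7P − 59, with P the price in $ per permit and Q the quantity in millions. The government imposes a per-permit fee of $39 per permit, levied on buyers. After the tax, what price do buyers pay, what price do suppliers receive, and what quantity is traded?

Without the tax, 682 − 6P = 7P − 59 gives 13P = 741, so P* = $57 and Q* = 340.
With the tax collected from buyers, demand (in seller-price terms) shifts: Qd = 682 − 6(P + 39).
New equilibrium: buyers pay $78, suppliers receive $39, Q = 214. (Wedge: Pb − Ps = 39.)
The less price-elastic side of the market bears the larger share of a per-unit tax.

Buyers pay $78; suppliers receive $39; quantity = 214.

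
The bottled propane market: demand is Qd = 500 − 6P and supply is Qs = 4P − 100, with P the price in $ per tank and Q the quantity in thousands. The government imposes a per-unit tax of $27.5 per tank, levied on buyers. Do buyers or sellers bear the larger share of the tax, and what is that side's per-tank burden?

Before the tax: set 500 − 6P = 4P − 100 → P* = $60, Q* = 140.
With the tax collected from buyers, demand (in seller-price terms) shifts: Qd = 500 − 6(P + 27.5).
Solving gives Q = 74 with buyers paying $71 and sellers receiving $43.5 (the $27.5 wedge).
Per-tank burden: buyers $11, sellers $16.5.
Sellers take the larger share because supply is less price-elastic here (demand slope 6 vs supply slope 4).
The less price-elastic side of the market bears the larger share of a per-unit tax.

Sellers bear the larger share: $16.5 per tank.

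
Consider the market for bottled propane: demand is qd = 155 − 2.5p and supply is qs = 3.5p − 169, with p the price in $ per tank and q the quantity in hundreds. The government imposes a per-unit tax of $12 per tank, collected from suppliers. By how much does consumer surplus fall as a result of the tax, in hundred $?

Before the tax: set 155 − 2.5p = 3.5p − 169 → p* = $54, q* = 20.
With the tax collected from suppliers, supply shifts: qs = 3.5(p − 12) − 169.
New equilibrium: buyers pay $61, suppliers receive $49, q = 2.5. (Wedge: pb − ps = 12.)
ΔCS is the trapezoid between Q = 2.5 and Q = 20 of height $7: ½ · (20 + 2.5) · 7 = $78.75.

Consumer surplus falls by $78.75 hundred.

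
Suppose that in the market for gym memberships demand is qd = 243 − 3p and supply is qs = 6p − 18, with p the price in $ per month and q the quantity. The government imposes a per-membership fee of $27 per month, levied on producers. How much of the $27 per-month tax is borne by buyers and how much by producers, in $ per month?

Buyers bear $18 per month; producers bear $9 per month.

Without the tax, 243 − 3p = 6p − 18 gives 9p = 261, so p* = $29 and q* = 156.
With the tax collected from producers, supply shifts: qs = 6(p − 27) − 18.
Solving gives q = 102 with buyers paying $47 and producers receiving $20 (the $27 wedge).
Burden on buyers: $18; on producers: $9. (They sum to $27.)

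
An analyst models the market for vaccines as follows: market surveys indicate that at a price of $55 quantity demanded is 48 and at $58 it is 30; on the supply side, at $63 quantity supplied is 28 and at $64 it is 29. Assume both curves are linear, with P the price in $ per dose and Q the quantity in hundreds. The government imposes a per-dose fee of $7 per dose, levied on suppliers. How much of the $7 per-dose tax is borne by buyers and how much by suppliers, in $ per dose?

Demand slope: (30 − 48)/(58 − 55) = -6, so Qd = 378 − 6P.
Supply slope: (29 − 28)/(64 − 63) = 1, so Qs = P − 35.
Before the tax: set 378 − 6P = P − 35 → P* = $59, Q* = 24.
With the tax collected from suppliers, supply shifts: Qs = (P − 7) − 35.
New equilibrium: buyers pay $60, suppliers receive $53, Q = 18. (Wedge: Pb − Ps = 7.)
Burden on buyers: $1; on suppliers: $6. (They sum to $7.)
The less price-elastic side of the market bears the larger share of a per-unit tax.

Buyers bear $1 per dose; suppliers bear $6 per dose.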